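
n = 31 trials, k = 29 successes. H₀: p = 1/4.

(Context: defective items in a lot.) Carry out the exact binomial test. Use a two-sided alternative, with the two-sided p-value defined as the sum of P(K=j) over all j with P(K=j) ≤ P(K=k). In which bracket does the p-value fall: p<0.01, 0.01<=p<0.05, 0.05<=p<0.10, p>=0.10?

Exact binomial: n=31, k=29, p₀=1/4=0.2500
P(X=j) = C(n,j)·p₀^j·(1−p₀)^(n−j); p = Σ P(X=j) over j with P(X=j) ≤ P(X=29)
p-value (two-sided) = 0.00000
→ bracket: p<0.01

p-value bracket: p<0.01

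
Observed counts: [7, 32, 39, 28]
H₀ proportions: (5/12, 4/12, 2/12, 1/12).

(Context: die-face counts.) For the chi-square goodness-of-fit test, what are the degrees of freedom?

df = k − 1 = 4 − 1 = 3

degrees of freedom = 3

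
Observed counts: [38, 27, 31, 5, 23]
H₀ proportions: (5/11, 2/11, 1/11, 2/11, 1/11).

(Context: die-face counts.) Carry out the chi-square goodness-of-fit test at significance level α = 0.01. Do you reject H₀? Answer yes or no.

n = 124; E_i = n·p_i = [56.36, 22.55, 11.27, 22.55, 11.27]
χ² = (38−56.36)²/56.36 + (27−22.55)²/22.55 + (31−11.27)²/11.27 + (5−22.55)²/22.55 + (23−11.27)²/11.27 = 67.2403
df = 4
p-value (upper-tail) = 0.00000
At α=0.01: p < α → reject H₀

reject H₀: yes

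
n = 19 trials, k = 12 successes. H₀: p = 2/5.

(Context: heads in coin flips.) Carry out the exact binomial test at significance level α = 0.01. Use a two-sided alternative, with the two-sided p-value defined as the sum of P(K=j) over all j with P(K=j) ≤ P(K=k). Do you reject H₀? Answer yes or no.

reject H₀: no

Exact binomial: n=19, k=12, p₀=2/5=0.4000
P(X=j) = C(n,j)·p₀^j·(1−p₀)^(n−j); p = Σ P(X=j) over j with P(X=j) ≤ P(X=12)
p-value (two-sided) = 0.05819
At α=0.01: p ≥ α → fail to reject H₀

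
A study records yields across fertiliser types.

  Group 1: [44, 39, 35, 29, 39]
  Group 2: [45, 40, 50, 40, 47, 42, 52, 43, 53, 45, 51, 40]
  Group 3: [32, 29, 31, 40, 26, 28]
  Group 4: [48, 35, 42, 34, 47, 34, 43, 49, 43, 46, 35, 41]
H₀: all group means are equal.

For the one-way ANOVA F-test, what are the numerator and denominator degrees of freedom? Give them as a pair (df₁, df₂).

degrees of freedom = [3, 31]

k = 4 groups, N = 35 total
df = (k−1, N−k) = (4−1, 35−4) = (3, 31)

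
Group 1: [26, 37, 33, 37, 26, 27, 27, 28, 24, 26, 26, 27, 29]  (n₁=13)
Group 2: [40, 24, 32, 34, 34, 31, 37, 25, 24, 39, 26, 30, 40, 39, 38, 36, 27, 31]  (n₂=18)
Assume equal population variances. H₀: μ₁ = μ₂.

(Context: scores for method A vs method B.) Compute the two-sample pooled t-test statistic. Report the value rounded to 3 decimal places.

test statistic = -2.096

x̄₁=28.692, s₁=4.250, n₁=13
x̄₂=32.611, s₂=5.679, n₂=18
s_p² = [12·4.250² + 17·5.679²]/29 = 26.3809
SE = √(s_p²·(1/13+1/18)) = 1.8695
t = (28.692−32.611)/1.8695 = -2.0962
df = 29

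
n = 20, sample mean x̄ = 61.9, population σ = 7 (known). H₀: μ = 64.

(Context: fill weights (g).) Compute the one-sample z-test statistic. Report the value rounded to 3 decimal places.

test statistic = -1.342

SE = σ/√n = 7/√20 = 1.5652
z = (x̄−μ₀)/SE = (61.9−64)/1.5652 = -1.3416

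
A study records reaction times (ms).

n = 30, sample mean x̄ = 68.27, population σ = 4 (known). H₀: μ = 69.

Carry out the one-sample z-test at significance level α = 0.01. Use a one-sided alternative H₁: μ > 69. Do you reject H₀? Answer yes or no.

reject H₀: no

SE = σ/√n = 4/√30 = 0.7303
z = (x̄−μ₀)/SE = (68.27−69)/0.7303 = -0.9996
p-value (one-sided, H₁ greater) = 0.84125
At α=0.01: p ≥ α → fail to reject H₀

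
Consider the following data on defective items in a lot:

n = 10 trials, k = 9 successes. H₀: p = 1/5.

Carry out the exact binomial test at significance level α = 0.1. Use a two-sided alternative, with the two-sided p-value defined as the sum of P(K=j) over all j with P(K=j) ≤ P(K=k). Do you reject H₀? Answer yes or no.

Exact binomial: n=10, k=9, p₀=1/5=0.2000
P(X=j) = C(n,j)·p₀^j·(1−p₀)^(n−j); p = Σ P(X=j) over j with P(X=j) ≤ P(X=9)
p-value (two-sided) = 0.00000
At α=0.1: p < α → reject H₀

reject H₀: yes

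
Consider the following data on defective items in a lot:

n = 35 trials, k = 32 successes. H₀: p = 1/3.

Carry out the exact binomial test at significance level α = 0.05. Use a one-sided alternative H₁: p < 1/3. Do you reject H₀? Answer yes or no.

reject H₀: no

Exact binomial: n=35, k=32, p₀=1/3=0.3333
P(X≤32) from Σ C(n,i)·p₀^i·(1−p₀)^(n−i)
p-value (one-sided, H₁ less) = 1.00000
At α=0.05: p ≥ α → fail to reject H₀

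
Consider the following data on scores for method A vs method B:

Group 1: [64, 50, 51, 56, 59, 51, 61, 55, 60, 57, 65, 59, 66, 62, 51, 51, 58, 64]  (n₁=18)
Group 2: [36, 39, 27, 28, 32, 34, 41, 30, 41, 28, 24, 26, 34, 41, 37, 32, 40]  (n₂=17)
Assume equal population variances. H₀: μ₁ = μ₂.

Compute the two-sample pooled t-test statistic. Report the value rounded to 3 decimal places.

x̄₁=57.778, s₁=5.364, n₁=18
x̄₂=33.529, s₂=5.735, n₂=17
s_p² = [17·5.364² + 16·5.735²]/33 = 30.7681
SE = √(s_p²·(1/18+1/17)) = 1.8760
t = (57.778−33.529)/1.8760 = 12.9258
df = 33

test statistic = 12.926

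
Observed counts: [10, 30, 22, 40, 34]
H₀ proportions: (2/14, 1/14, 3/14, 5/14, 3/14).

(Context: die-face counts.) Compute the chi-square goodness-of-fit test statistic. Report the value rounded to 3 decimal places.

n = 136; E_i = n·p_i = [19.43, 9.71, 29.14, 48.57, 29.14]
χ² = (10−19.43)²/19.43 + (30−9.71)²/9.71 + (22−29.14)²/29.14 + (40−48.57)²/48.57 + (34−29.14)²/29.14 = 51.0098
df = 4

test statistic = 51.010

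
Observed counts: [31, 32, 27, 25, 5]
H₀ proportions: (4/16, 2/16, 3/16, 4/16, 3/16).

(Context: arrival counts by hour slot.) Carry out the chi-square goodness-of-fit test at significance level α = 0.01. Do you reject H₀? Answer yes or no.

reject H₀: yes

n = 120; E_i = n·p_i = [30.00, 15.00, 22.50, 30.00, 22.50]
χ² = (31−30.00)²/30.00 + (32−15.00)²/15.00 + (27−22.50)²/22.50 + (25−30.00)²/30.00 + (5−22.50)²/22.50 = 34.6444
df = 4
p-value (upper-tail) = 0.00000
At α=0.01: p < α → reject H₀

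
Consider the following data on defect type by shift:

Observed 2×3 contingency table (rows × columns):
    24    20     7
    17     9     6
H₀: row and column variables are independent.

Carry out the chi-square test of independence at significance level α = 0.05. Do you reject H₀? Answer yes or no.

reject H₀: no

Row totals [51, 32], col totals [41, 29, 13], n=83
χ² = (24−25.19)²/25.19 + (20−17.82)²/17.82 + (7−7.99)²/7.99 + (17−15.81)²/15.81 + (9−11.18)²/11.18 + (6−5.01)²/5.01 = 1.1556
df = 2
p-value (upper-tail) = 0.56113
At α=0.05: p ≥ α → fail to reject H₀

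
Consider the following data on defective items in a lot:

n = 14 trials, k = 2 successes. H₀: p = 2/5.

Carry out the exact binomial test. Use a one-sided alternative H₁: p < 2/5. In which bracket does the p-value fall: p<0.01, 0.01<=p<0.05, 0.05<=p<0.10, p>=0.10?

p-value bracket: 0.01<=p<0.05

Exact binomial: n=14, k=2, p₀=2/5=0.4000
P(X≤2) from Σ C(n,i)·p₀^i·(1−p₀)^(n−i)
p-value (one-sided, H₁ less) = 0.03979
→ bracket: 0.01<=p<0.05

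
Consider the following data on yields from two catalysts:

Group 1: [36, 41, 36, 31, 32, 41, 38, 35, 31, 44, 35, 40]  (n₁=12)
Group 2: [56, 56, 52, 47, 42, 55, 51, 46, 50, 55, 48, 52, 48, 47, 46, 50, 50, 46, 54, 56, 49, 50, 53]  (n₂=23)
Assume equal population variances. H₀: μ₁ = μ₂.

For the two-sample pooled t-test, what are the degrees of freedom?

df = n₁ + n₂ − 2 = 12 + 23 − 2 = 33

degrees of freedom = 33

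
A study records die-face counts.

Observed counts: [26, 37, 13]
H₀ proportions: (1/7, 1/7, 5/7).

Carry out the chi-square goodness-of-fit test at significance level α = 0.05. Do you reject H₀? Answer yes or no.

reject H₀: yes

n = 76; E_i = n·p_i = [10.86, 10.86, 54.29]
χ² = (26−10.86)²/10.86 + (37−10.86)²/10.86 + (13−54.29)²/54.29 = 115.4684
df = 2
p-value (upper-tail) = 0.00000
At α=0.05: p < α → reject H₀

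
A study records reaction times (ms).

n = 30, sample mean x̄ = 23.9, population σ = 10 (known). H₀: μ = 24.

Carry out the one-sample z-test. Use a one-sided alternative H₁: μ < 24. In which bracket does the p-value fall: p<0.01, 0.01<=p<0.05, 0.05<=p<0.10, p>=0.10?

p-value bracket: p>=0.10

SE = σ/√n = 10/√30 = 1.8257
z = (x̄−μ₀)/SE = (23.9−24)/1.8257 = -0.0548
p-value (one-sided, H₁ less) = 0.47816
→ bracket: p>=0.10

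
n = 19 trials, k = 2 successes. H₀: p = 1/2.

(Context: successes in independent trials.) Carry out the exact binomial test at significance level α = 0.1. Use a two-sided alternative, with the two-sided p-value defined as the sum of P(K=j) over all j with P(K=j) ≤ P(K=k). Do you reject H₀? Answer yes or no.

Exact binomial: n=19, k=2, p₀=1/2=0.5000
P(X=j) = C(n,j)·p₀^j·(1−p₀)^(n−j); p = Σ P(X=j) over j with P(X=j) ≤ P(X=2)
p-value (two-sided) = 0.00073
At α=0.1: p < α → reject H₀

reject H₀: yes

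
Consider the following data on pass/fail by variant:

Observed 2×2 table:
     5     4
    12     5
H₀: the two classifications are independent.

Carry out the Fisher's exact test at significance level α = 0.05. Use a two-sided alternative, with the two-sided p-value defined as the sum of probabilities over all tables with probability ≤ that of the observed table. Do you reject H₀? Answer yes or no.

reject H₀: no

Margins: r₁=9, r₂=17, c₁=17, c₂=9, n=26
p_obs = C(9,5)·C(17,12)/C(26,17); sum pmf over tables with pmf ≤ p_obs
p-value (two-sided) = 0.66729
At α=0.05: p ≥ α → fail to reject H₀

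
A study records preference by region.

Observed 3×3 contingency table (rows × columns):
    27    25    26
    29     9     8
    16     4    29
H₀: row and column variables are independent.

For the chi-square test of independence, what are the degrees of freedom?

degrees of freedom = 4

df = (r−1)(c−1) = (3−1)·(3−1) = 4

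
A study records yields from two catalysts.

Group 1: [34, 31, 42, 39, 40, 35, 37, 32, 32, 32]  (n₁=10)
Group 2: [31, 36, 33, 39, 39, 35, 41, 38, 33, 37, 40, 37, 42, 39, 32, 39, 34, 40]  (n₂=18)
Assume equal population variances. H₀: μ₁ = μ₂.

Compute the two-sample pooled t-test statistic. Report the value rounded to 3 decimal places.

test statistic = -1.117

x̄₁=35.400, s₁=3.893, n₁=10
x̄₂=36.944, s₂=3.280, n₂=18
s_p² = [9·3.893² + 17·3.280²]/26 = 12.2825
SE = √(s_p²·(1/10+1/18)) = 1.3822
t = (35.400−36.944)/1.3822 = -1.1173
df = 26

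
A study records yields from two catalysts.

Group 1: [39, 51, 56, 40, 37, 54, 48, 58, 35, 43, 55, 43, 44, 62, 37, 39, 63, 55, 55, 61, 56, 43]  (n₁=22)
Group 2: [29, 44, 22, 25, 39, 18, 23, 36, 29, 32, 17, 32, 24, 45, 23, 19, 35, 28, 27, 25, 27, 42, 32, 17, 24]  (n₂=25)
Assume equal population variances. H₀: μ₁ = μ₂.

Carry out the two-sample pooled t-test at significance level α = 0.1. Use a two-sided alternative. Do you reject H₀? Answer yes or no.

reject H₀: yes

x̄₁=48.818, s₁=9.059, n₁=22
x̄₂=28.560, s₂=8.109, n₂=25
s_p² = [21·9.059² + 24·8.109²]/45 = 73.3652
SE = √(s_p²·(1/22+1/25)) = 2.5039
t = (48.818−28.560)/2.5039 = 8.0907
df = 45
p-value (two-sided) = 0.00000
At α=0.1: p < α → reject H₀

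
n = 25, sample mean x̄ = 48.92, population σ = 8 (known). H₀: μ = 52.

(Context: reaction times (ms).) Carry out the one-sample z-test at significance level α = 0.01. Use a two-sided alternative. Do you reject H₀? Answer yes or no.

SE = σ/√n = 8/√25 = 1.6000
z = (x̄−μ₀)/SE = (48.92−52)/1.6000 = -1.9250
p-value (two-sided) = 0.05423
At α=0.01: p ≥ α → fail to reject H₀

reject H₀: no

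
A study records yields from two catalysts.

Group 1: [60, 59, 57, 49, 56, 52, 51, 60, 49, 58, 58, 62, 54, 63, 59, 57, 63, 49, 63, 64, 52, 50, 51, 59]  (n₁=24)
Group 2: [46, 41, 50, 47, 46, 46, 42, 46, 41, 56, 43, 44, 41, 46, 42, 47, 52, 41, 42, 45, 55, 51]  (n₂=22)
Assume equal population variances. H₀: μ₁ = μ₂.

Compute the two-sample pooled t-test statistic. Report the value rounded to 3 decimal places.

test statistic = 7.490

x̄₁=56.458, s₁=5.022, n₁=24
x̄₂=45.909, s₂=4.482, n₂=22
s_p² = [23·5.022² + 21·4.482²]/44 = 22.7676
SE = √(s_p²·(1/24+1/22)) = 1.4084
t = (56.458−45.909)/1.4084 = 7.4903
df = 44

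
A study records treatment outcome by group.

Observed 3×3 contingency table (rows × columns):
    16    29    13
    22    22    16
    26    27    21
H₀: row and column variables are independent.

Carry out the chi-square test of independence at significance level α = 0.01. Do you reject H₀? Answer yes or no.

reject H₀: no

Row totals [58, 60, 74], col totals [64, 78, 50], n=192
χ² = (16−19.33)²/19.33 + (29−23.56)²/23.56 + (13−15.10)²/15.10 + (22−20.00)²/20.00 + (22−24.38)²/24.38 + (16−15.62)²/15.62 + (26−24.67)²/24.67 + (27−30.06)²/30.06 + (21−19.27)²/19.27 = 3.1023
df = 4
p-value (upper-tail) = 0.54086
At α=0.01: p ≥ α → fail to reject H₀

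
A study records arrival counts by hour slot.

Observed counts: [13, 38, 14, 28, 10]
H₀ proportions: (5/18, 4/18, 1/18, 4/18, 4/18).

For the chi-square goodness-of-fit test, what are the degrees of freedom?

degrees of freedom = 4

df = k − 1 = 5 − 1 = 4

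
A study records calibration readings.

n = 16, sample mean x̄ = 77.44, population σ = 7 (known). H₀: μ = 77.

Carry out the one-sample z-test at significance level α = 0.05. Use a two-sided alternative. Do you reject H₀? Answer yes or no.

reject H₀: no

SE = σ/√n = 7/√16 = 1.7500
z = (x̄−μ₀)/SE = (77.44−77)/1.7500 = 0.2514
p-value (two-sided) = 0.80148
At α=0.05: p ≥ α → fail to reject H₀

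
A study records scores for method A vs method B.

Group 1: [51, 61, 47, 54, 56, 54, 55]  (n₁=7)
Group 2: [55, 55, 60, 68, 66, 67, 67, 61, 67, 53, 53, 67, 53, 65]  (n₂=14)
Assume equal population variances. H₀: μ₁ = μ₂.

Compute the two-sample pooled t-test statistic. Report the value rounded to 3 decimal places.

test statistic = -2.750

x̄₁=54.000, s₁=4.320, n₁=7
x̄₂=61.214, s₂=6.192, n₂=14
s_p² = [6·4.320² + 13·6.192²]/19 = 32.1241
SE = √(s_p²·(1/7+1/14)) = 2.6237
t = (54.000−61.214)/2.6237 = -2.7497
df = 19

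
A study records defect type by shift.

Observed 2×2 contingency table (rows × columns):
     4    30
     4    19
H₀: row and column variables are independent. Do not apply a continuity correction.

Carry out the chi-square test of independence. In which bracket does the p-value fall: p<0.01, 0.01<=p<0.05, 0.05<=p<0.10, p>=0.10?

Row totals [34, 23], col totals [8, 49], n=57
χ² = (4−4.77)²/4.77 + (30−29.23)²/29.23 + (4−3.23)²/3.23 + (19−19.77)²/19.77 = 0.3600
df = 1
p-value (upper-tail) = 0.54851
→ bracket: p>=0.10

p-value bracket: p>=0.10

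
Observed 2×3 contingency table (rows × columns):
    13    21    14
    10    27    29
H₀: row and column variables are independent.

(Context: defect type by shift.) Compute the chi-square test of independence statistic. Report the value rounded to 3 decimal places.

Row totals [48, 66], col totals [23, 48, 43], n=114
χ² = (13−9.68)²/9.68 + (21−20.21)²/20.21 + (14−18.11)²/18.11 + (10−13.32)²/13.32 + (27−27.79)²/27.79 + (29−24.89)²/24.89 = 3.6221
df = 2

test statistic = 3.622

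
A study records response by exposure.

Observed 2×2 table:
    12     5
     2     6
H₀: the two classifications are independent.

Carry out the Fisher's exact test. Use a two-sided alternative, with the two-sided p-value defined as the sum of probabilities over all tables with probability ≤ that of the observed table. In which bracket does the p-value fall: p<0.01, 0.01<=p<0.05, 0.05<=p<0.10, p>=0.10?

p-value bracket: 0.05<=p<0.10

Margins: r₁=17, r₂=8, c₁=14, c₂=11, n=25
p_obs = C(17,12)·C(8,2)/C(25,14); sum pmf over tables with pmf ≤ p_obs
p-value (two-sided) = 0.08098
→ bracket: 0.05<=p<0.10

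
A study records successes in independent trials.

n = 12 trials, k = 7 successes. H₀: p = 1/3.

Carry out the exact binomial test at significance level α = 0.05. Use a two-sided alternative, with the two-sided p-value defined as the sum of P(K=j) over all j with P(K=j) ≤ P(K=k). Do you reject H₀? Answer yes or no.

reject H₀: no

Exact binomial: n=12, k=7, p₀=1/3=0.3333
P(X=j) = C(n,j)·p₀^j·(1−p₀)^(n−j); p = Σ P(X=j) over j with P(X=j) ≤ P(X=7)
p-value (two-sided) = 0.12040
At α=0.05: p ≥ α → fail to reject H₀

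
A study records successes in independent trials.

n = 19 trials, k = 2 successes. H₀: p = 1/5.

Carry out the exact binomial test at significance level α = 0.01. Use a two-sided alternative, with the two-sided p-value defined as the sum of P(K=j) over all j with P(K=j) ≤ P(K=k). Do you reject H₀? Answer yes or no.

Exact binomial: n=19, k=2, p₀=1/5=0.2000
P(X=j) = C(n,j)·p₀^j·(1−p₀)^(n−j); p = Σ P(X=j) over j with P(X=j) ≤ P(X=2)
p-value (two-sided) = 0.39995
At α=0.01: p ≥ α → fail to reject H₀

reject H₀: no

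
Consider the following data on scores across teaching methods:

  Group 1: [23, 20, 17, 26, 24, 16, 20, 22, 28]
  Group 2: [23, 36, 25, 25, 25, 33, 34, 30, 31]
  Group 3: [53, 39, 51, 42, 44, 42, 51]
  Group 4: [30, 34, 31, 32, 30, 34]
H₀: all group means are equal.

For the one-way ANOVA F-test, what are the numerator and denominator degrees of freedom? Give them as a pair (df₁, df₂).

degrees of freedom = [3, 27]

k = 4 groups, N = 31 total
df = (k−1, N−k) = (4−1, 31−4) = (3, 27)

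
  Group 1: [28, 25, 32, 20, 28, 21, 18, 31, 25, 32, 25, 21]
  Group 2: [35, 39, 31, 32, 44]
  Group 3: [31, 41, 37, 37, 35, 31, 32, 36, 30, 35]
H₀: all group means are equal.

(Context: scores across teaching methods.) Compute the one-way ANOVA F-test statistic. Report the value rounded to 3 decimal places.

Group means [25.50, 36.20, 34.50], grand mean 30.815
SSB = Σnᵢ(x̄ᵢ−x̄)² = 619.774; SSW = ΣΣ(x−x̄ᵢ)² = 478.300
MSB = 619.774/2 = 309.8870; MSW = 478.300/24 = 19.9292
F = MSB/MSW = 15.5494
df = (2, 24)

test statistic = 15.549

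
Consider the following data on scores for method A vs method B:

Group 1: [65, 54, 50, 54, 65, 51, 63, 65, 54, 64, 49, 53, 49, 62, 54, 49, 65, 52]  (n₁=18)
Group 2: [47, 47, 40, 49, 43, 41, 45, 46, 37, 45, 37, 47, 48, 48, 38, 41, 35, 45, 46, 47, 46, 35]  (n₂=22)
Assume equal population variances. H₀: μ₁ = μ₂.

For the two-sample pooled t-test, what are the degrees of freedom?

df = n₁ + n₂ − 2 = 18 + 22 − 2 = 38

degrees of freedom = 38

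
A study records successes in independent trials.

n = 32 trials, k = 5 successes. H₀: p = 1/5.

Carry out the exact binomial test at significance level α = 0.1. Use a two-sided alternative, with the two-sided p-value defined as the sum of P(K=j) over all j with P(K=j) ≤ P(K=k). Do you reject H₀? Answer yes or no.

Exact binomial: n=32, k=5, p₀=1/5=0.2000
P(X=j) = C(n,j)·p₀^j·(1−p₀)^(n−j); p = Σ P(X=j) over j with P(X=j) ≤ P(X=5)
p-value (two-sided) = 0.66195
At α=0.1: p ≥ α → fail to reject H₀

reject H₀: no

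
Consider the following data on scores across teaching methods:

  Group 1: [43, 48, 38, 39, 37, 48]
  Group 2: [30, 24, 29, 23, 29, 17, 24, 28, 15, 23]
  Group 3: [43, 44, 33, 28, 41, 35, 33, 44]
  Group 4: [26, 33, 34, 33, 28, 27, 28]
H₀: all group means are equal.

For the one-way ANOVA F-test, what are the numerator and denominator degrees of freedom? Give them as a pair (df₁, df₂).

k = 4 groups, N = 31 total
df = (k−1, N−k) = (4−1, 31−4) = (3, 27)

degrees of freedom = [3, 27]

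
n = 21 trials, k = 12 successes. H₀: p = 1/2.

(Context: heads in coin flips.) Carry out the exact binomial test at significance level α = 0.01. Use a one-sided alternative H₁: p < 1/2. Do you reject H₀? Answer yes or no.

reject H₀: no

Exact binomial: n=21, k=12, p₀=1/2=0.5000
P(X≤12) from Σ C(n,i)·p₀^i·(1−p₀)^(n−i)
p-value (one-sided, H₁ less) = 0.80834
At α=0.01: p ≥ α → fail to reject H₀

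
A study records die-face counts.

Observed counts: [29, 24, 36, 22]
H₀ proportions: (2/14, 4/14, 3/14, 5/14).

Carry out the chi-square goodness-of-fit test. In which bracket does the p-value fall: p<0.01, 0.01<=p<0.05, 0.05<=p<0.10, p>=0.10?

p-value bracket: p<0.01

n = 111; E_i = n·p_i = [15.86, 31.71, 23.79, 39.64]
χ² = (29−15.86)²/15.86 + (24−31.71)²/31.71 + (36−23.79)²/23.79 + (22−39.64)²/39.64 = 26.8937
df = 3
p-value (upper-tail) = 0.00001
→ bracket: p<0.01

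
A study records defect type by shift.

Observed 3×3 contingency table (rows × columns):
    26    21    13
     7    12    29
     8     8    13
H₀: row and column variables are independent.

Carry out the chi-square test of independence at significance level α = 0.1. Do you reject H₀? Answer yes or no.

Row totals [60, 48, 29], col totals [41, 41, 55], n=137
χ² = (26−17.96)²/17.96 + (21−17.96)²/17.96 + (13−24.09)²/24.09 + (7−14.36)²/14.36 + (12−14.36)²/14.36 + (29−19.27)²/19.27 + (8−8.68)²/8.68 + (8−8.68)²/8.68 + (13−11.64)²/11.64 = 18.5658
df = 4
p-value (upper-tail) = 0.00096
At α=0.1: p < α → reject H₀

reject H₀: yes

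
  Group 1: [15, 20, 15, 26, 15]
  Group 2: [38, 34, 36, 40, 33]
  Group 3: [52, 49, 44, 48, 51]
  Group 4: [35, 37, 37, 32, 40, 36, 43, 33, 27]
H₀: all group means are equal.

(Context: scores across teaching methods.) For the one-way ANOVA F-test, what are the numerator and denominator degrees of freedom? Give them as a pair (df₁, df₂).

degrees of freedom = [3, 20]

k = 4 groups, N = 24 total
df = (k−1, N−k) = (4−1, 24−4) = (3, 20)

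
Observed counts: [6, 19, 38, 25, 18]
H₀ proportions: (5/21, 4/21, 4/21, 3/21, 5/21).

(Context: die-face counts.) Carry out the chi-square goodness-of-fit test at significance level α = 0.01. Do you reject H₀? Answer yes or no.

reject H₀: yes

n = 106; E_i = n·p_i = [25.24, 20.19, 20.19, 15.14, 25.24]
χ² = (6−25.24)²/25.24 + (19−20.19)²/20.19 + (38−20.19)²/20.19 + (25−15.14)²/15.14 + (18−25.24)²/25.24 = 38.9363
df = 4
p-value (upper-tail) = 0.00000
At α=0.01: p < α → reject H₀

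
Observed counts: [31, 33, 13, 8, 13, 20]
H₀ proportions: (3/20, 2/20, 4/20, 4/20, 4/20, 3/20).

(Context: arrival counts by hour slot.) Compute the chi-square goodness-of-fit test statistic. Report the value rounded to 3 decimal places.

n = 118; E_i = n·p_i = [17.70, 11.80, 23.60, 23.60, 23.60, 17.70]
χ² = (31−17.70)²/17.70 + (33−11.80)²/11.80 + (13−23.60)²/23.60 + (8−23.60)²/23.60 + (13−23.60)²/23.60 + (20−17.70)²/17.70 = 68.2147
df = 5

test statistic = 68.215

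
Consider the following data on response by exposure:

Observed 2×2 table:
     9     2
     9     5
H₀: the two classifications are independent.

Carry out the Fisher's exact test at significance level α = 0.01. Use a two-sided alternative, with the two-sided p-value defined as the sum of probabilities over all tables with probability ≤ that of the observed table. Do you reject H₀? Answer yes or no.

reject H₀: no

Margins: r₁=11, r₂=14, c₁=18, c₂=7, n=25
p_obs = C(11,9)·C(14,9)/C(25,18); sum pmf over tables with pmf ≤ p_obs
p-value (two-sided) = 0.40652
At α=0.01: p ≥ α → fail to reject H₀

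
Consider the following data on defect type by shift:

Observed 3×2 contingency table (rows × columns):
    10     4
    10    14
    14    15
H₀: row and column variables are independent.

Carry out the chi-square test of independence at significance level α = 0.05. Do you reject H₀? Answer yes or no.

Row totals [14, 24, 29], col totals [34, 33], n=67
χ² = (10−7.10)²/7.10 + (4−6.90)²/6.90 + (10−12.18)²/12.18 + (14−11.82)²/11.82 + (14−14.72)²/14.72 + (15−14.28)²/14.28 = 3.2584
df = 2
p-value (upper-tail) = 0.19609
At α=0.05: p ≥ α → fail to reject H₀

reject H₀: no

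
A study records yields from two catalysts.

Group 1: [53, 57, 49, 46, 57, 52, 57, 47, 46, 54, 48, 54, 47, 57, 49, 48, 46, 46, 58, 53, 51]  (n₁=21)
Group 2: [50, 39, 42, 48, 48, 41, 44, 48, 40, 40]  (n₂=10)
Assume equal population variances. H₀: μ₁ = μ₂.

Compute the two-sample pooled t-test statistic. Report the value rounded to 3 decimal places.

x̄₁=51.190, s₁=4.343, n₁=21
x̄₂=44.000, s₂=4.137, n₂=10
s_p² = [20·4.343² + 9·4.137²]/29 = 18.3186
SE = √(s_p²·(1/21+1/10)) = 1.6444
t = (51.190−44.000)/1.6444 = 4.3726
df = 29

test statistic = 4.373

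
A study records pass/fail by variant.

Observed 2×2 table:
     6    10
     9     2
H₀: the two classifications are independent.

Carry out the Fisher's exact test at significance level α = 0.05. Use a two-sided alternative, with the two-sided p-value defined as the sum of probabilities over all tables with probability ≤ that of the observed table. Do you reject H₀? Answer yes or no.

Margins: r₁=16, r₂=11, c₁=15, c₂=12, n=27
p_obs = C(16,6)·C(11,9)/C(27,15); sum pmf over tables with pmf ≤ p_obs
p-value (two-sided) = 0.04733
At α=0.05: p < α → reject H₀

reject H₀: yes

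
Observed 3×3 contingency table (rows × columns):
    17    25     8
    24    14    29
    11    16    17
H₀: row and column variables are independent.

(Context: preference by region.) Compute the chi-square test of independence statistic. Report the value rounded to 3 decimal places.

test statistic = 15.037

Row totals [50, 67, 44], col totals [52, 55, 54], n=161
χ² = (17−16.15)²/16.15 + (25−17.08)²/17.08 + (8−16.77)²/16.77 + (24−21.64)²/21.64 + (14−22.89)²/22.89 + (29−22.47)²/22.47 + (11−14.21)²/14.21 + (16−15.03)²/15.03 + (17−14.76)²/14.76 = 15.0370
df = 4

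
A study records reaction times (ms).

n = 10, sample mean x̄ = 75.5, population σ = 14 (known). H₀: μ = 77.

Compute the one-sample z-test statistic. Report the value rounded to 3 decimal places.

SE = σ/√n = 14/√10 = 4.4272
z = (x̄−μ₀)/SE = (75.5−77)/4.4272 = -0.3388

test statistic = -0.339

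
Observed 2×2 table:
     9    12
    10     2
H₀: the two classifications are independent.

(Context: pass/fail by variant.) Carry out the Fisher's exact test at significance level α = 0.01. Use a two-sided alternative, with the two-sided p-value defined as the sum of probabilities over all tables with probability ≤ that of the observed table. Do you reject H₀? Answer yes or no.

reject H₀: no

Margins: r₁=21, r₂=12, c₁=19, c₂=14, n=33
p_obs = C(21,9)·C(12,10)/C(33,19); sum pmf over tables with pmf ≤ p_obs
p-value (two-sided) = 0.03279
At α=0.01: p ≥ α → fail to reject H₀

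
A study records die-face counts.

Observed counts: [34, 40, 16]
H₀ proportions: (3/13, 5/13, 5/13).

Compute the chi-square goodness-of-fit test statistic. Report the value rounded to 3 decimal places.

test statistic = 19.277

n = 90; E_i = n·p_i = [20.77, 34.62, 34.62]
χ² = (34−20.77)²/20.77 + (40−34.62)²/34.62 + (16−34.62)²/34.62 = 19.2770
df = 2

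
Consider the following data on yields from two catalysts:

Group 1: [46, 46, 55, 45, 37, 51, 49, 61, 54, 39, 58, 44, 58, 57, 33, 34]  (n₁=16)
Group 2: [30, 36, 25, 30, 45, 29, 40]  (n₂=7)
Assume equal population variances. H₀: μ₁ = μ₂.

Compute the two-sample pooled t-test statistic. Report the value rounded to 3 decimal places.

test statistic = 3.753

x̄₁=47.938, s₁=8.948, n₁=16
x̄₂=33.571, s₂=7.044, n₂=7
s_p² = [15·8.948² + 6·7.044²]/21 = 71.3644
SE = √(s_p²·(1/16+1/7)) = 3.8282
t = (47.938−33.571)/3.8282 = 3.7527
df = 21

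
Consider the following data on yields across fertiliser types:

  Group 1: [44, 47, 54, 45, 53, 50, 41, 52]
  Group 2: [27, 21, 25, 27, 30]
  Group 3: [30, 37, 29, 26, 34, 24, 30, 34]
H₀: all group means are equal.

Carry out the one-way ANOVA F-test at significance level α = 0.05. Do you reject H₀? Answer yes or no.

reject H₀: yes

Group means [48.25, 26.00, 30.50], grand mean 36.190
SSB = Σnᵢ(x̄ᵢ−x̄)² = 1941.738; SSW = ΣΣ(x−x̄ᵢ)² = 331.500
MSB = 1941.738/2 = 970.8690; MSW = 331.500/18 = 18.4167
F = MSB/MSW = 52.7169
df = (2, 18)
p-value (upper-tail) = 0.00000
At α=0.05: p < α → reject H₀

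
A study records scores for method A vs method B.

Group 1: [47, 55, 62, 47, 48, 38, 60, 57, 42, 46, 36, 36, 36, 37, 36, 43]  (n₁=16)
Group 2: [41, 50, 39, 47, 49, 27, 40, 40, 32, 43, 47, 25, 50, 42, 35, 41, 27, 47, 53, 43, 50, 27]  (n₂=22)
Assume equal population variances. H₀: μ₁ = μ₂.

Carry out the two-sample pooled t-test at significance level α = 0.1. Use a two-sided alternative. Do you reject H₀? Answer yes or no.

x̄₁=45.375, s₁=9.032, n₁=16
x̄₂=40.682, s₂=8.543, n₂=22
s_p² = [15·9.032² + 21·8.543²]/36 = 76.5701
SE = √(s_p²·(1/16+1/22)) = 2.8751
t = (45.375−40.682)/2.8751 = 1.6324
df = 36
p-value (two-sided) = 0.11132
At α=0.1: p ≥ α → fail to reject H₀

reject H₀: no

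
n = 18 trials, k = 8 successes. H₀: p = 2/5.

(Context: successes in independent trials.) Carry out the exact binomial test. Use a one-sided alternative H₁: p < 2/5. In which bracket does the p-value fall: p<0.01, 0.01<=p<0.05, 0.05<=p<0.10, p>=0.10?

Exact binomial: n=18, k=8, p₀=2/5=0.4000
P(X≤8) from Σ C(n,i)·p₀^i·(1−p₀)^(n−i)
p-value (one-sided, H₁ less) = 0.73684
→ bracket: p>=0.10

p-value bracket: p>=0.10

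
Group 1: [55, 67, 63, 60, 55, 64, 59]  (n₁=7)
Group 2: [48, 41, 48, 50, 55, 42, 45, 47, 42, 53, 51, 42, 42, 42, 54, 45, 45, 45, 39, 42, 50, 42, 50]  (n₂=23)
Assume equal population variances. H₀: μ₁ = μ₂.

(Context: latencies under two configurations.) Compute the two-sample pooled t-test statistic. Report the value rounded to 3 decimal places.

test statistic = 7.241

x̄₁=60.429, s₁=4.541, n₁=7
x̄₂=46.087, s₂=4.602, n₂=23
s_p² = [6·4.541² + 22·4.602²]/28 = 21.0550
SE = √(s_p²·(1/7+1/23)) = 1.9807
t = (60.429−46.087)/1.9807 = 7.2406
df = 28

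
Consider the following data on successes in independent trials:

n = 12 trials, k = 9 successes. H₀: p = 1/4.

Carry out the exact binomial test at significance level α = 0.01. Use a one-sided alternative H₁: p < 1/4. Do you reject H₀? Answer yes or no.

reject H₀: no

Exact binomial: n=12, k=9, p₀=1/4=0.2500
P(X≤9) from Σ C(n,i)·p₀^i·(1−p₀)^(n−i)
p-value (one-sided, H₁ less) = 0.99996
At α=0.01: p ≥ α → fail to reject H₀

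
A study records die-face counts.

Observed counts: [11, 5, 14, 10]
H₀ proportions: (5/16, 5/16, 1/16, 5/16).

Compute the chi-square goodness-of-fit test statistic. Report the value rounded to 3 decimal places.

n = 40; E_i = n·p_i = [12.50, 12.50, 2.50, 12.50]
χ² = (11−12.50)²/12.50 + (5−12.50)²/12.50 + (14−2.50)²/2.50 + (10−12.50)²/12.50 = 58.0800
df = 3

test statistic = 58.080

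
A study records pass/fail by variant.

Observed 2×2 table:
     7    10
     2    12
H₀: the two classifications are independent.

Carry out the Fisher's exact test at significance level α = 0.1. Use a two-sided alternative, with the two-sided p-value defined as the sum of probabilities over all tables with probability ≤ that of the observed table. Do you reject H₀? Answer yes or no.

Margins: r₁=17, r₂=14, c₁=9, c₂=22, n=31
p_obs = C(17,7)·C(14,2)/C(31,9); sum pmf over tables with pmf ≤ p_obs
p-value (two-sided) = 0.13166
At α=0.1: p ≥ α → fail to reject H₀

reject H₀: no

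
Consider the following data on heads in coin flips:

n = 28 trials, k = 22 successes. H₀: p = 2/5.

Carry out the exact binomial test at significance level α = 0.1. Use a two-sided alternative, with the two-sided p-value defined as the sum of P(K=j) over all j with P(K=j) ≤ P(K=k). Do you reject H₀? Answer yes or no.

Exact binomial: n=28, k=22, p₀=2/5=0.4000
P(X=j) = C(n,j)·p₀^j·(1−p₀)^(n−j); p = Σ P(X=j) over j with P(X=j) ≤ P(X=22)
p-value (two-sided) = 0.00005
At α=0.1: p < α → reject H₀

reject H₀: yes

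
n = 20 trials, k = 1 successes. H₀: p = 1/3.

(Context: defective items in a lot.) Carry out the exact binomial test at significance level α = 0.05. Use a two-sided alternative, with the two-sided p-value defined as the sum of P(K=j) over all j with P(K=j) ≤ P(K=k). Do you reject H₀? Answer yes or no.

Exact binomial: n=20, k=1, p₀=1/3=0.3333
P(X=j) = C(n,j)·p₀^j·(1−p₀)^(n−j); p = Σ P(X=j) over j with P(X=j) ≤ P(X=1)
p-value (two-sided) = 0.00703
At α=0.05: p < α → reject H₀

reject H₀: yes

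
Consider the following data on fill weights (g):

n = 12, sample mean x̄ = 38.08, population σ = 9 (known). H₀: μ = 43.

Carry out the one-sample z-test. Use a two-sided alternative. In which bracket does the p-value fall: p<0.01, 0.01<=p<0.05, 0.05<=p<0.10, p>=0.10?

SE = σ/√n = 9/√12 = 2.5981
z = (x̄−μ₀)/SE = (38.08−43)/2.5981 = -1.8937
p-value (two-sided) = 0.05826
→ bracket: 0.05<=p<0.10

p-value bracket: 0.05<=p<0.10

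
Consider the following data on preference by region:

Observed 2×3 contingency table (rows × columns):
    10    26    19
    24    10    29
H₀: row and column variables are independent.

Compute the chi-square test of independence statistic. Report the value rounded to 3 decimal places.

test statistic = 14.483

Row totals [55, 63], col totals [34, 36, 48], n=118
χ² = (10−15.85)²/15.85 + (26−16.78)²/16.78 + (19−22.37)²/22.37 + (24−18.15)²/18.15 + (10−19.22)²/19.22 + (29−25.63)²/25.63 = 14.4833
df = 2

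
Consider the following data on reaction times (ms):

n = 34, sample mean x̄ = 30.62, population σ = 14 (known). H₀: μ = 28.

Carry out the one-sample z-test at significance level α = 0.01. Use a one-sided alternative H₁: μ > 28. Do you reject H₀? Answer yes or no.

SE = σ/√n = 14/√34 = 2.4010
z = (x̄−μ₀)/SE = (30.62−28)/2.4010 = 1.0912
p-value (one-sided, H₁ greater) = 0.13759
At α=0.01: p ≥ α → fail to reject H₀

reject H₀: no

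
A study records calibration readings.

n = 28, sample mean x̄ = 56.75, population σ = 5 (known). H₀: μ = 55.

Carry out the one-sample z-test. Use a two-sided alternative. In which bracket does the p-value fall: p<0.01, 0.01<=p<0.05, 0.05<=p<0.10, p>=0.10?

SE = σ/√n = 5/√28 = 0.9449
z = (x̄−μ₀)/SE = (56.75−55)/0.9449 = 1.8520
p-value (two-sided) = 0.06402
→ bracket: 0.05<=p<0.10

p-value bracket: 0.05<=p<0.10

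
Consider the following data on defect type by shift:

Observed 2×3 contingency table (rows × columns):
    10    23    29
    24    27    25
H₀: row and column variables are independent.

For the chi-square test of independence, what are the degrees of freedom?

df = (r−1)(c−1) = (2−1)·(3−1) = 2

degrees of freedom = 2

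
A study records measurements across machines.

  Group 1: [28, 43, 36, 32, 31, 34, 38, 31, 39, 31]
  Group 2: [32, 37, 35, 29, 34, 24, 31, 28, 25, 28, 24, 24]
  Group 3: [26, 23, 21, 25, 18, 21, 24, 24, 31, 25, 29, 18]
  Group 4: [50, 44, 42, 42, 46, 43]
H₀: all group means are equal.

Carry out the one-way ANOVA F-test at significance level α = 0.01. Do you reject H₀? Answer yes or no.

Group means [34.30, 29.25, 23.75, 44.50], grand mean 31.150
SSB = Σnᵢ(x̄ᵢ−x̄)² = 1869.000; SSW = ΣΣ(x−x̄ᵢ)² = 640.100
MSB = 1869.000/3 = 623.0000; MSW = 640.100/36 = 17.7806
F = MSB/MSW = 35.0383
df = (3, 36)
p-value (upper-tail) = 0.00000
At α=0.01: p < α → reject H₀

reject H₀: yes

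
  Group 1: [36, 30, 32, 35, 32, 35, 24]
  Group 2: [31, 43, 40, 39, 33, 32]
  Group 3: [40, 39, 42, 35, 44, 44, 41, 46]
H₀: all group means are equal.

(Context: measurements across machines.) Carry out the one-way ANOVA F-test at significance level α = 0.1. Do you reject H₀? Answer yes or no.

reject H₀: yes

Group means [32.00, 36.33, 41.38], grand mean 36.810
SSB = Σnᵢ(x̄ᵢ−x̄)² = 330.030; SSW = ΣΣ(x−x̄ᵢ)² = 309.208
MSB = 330.030/2 = 165.0149; MSW = 309.208/18 = 17.1782
F = MSB/MSW = 9.6060
df = (2, 18)
p-value (upper-tail) = 0.00145
At α=0.1: p < α → reject H₀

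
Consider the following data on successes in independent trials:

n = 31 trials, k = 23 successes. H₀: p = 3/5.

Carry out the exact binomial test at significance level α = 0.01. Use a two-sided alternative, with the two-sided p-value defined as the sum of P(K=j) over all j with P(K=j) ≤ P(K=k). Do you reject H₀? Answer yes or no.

Exact binomial: n=31, k=23, p₀=3/5=0.6000
P(X=j) = C(n,j)·p₀^j·(1−p₀)^(n−j); p = Σ P(X=j) over j with P(X=j) ≤ P(X=23)
p-value (two-sided) = 0.14151
At α=0.01: p ≥ α → fail to reject H₀

reject H₀: no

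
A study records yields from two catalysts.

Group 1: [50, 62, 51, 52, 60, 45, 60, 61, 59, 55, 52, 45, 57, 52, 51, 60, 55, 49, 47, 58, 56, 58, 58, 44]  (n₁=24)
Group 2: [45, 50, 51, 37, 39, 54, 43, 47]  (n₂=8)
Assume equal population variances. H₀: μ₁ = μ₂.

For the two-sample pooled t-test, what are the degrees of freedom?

degrees of freedom = 30

df = n₁ + n₂ − 2 = 24 + 8 − 2 = 30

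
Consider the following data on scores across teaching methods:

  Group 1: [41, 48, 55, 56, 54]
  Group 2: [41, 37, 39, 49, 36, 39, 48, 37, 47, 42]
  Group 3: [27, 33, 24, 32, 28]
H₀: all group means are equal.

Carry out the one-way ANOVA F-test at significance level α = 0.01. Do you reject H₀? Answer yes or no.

reject H₀: yes

Group means [50.80, 41.50, 28.80], grand mean 40.650
SSB = Σnᵢ(x̄ᵢ−x̄)² = 1224.450; SSW = ΣΣ(x−x̄ᵢ)² = 426.100
MSB = 1224.450/2 = 612.2250; MSW = 426.100/17 = 25.0647
F = MSB/MSW = 24.4258
df = (2, 17)
p-value (upper-tail) = 0.00001
At α=0.01: p < α → reject H₀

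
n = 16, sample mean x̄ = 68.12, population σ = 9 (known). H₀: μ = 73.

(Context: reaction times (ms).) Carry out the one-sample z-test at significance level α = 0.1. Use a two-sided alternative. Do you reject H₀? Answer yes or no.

reject H₀: yes

SE = σ/√n = 9/√16 = 2.2500
z = (x̄−μ₀)/SE = (68.12−73)/2.2500 = -2.1689
p-value (two-sided) = 0.03009
At α=0.1: p < α → reject H₀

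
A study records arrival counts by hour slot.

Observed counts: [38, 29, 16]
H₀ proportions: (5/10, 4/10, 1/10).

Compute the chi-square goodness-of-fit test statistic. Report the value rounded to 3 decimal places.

n = 83; E_i = n·p_i = [41.50, 33.20, 8.30]
χ² = (38−41.50)²/41.50 + (29−33.20)²/33.20 + (16−8.30)²/8.30 = 7.9699
df = 2

test statistic = 7.970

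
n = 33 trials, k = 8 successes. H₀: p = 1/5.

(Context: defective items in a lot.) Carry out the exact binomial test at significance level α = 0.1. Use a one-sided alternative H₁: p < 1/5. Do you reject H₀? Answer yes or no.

Exact binomial: n=33, k=8, p₀=1/5=0.2000
P(X≤8) from Σ C(n,i)·p₀^i·(1−p₀)^(n−i)
p-value (one-sided, H₁ less) = 0.79996
At α=0.1: p ≥ α → fail to reject H₀

reject H₀: no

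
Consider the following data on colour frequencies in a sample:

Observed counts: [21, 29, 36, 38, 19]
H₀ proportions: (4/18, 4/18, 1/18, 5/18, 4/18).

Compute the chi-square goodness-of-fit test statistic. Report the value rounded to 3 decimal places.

test statistic = 108.188

n = 143; E_i = n·p_i = [31.78, 31.78, 7.94, 39.72, 31.78]
χ² = (21−31.78)²/31.78 + (29−31.78)²/31.78 + (36−7.94)²/7.94 + (38−39.72)²/39.72 + (19−31.78)²/31.78 = 108.1881
df = 4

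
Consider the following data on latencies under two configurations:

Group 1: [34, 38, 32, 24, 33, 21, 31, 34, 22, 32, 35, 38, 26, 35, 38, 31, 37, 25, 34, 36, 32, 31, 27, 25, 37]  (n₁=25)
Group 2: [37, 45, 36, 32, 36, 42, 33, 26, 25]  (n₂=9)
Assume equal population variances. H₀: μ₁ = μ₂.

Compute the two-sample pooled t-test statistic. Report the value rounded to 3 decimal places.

test statistic = -1.452

x̄₁=31.520, s₁=5.189, n₁=25
x̄₂=34.667, s₂=6.595, n₂=9
s_p² = [24·5.189² + 8·6.595²]/32 = 31.0700
SE = √(s_p²·(1/25+1/9)) = 2.1668
t = (31.520−34.667)/2.1668 = -1.4522
df = 32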